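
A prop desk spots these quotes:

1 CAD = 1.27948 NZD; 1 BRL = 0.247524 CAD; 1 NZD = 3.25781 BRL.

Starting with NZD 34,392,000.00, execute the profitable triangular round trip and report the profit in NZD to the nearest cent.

Profit: NZD 1,092,116.83

Profitable loop is NZD → BRL → CAD → NZD:
NZD 34,392,000.00 × 3.25781 = BRL 112,042,601.52
BRL 112,042,601.52 × 0.247524 = CAD 27,733,232.90
CAD 27,733,232.90 × 1.27948 = NZD 35,484,116.83
Profit = NZD 35,484,116.83 − NZD 34,392,000.00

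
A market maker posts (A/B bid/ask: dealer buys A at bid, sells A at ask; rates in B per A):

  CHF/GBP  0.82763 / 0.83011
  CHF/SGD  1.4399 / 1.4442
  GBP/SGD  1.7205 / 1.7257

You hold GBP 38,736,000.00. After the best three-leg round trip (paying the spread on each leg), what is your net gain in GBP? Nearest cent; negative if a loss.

Net profit: GBP 199,536.12

Best loop GBP → CHF → SGD → GBP:
GBP 38,736,000.00 ÷ 0.83011 (buy CHF at ask) = CHF 46,663,695.17
CHF 46,663,695.17 × 1.4399 (sell CHF at bid) = SGD 67,191,054.68
SGD 67,191,054.68 ÷ 1.7257 (buy GBP at ask) = GBP 38,935,536.12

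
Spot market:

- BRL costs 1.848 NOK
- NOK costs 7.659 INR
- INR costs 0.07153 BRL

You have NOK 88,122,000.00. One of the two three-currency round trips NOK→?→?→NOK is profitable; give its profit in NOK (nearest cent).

Profitable loop is NOK → INR → BRL → NOK:
NOK 88,122,000.00 × 7.659 = INR 674,926,398.00
INR 674,926,398.00 × 0.07153 = BRL 48,277,485.25
BRL 48,277,485.25 × 1.848 = NOK 89,216,792.74
Profit = NOK 89,216,792.74 − NOK 88,122,000.00

Profit: NOK 1,094,792.74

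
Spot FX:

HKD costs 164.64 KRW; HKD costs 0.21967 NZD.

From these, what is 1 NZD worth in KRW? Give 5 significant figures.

1 NZD ÷ 0.21967 = 4.55228 HKD
4.55228 HKD × 164.64 = 749.488 KRW

NZD/KRW = 749.49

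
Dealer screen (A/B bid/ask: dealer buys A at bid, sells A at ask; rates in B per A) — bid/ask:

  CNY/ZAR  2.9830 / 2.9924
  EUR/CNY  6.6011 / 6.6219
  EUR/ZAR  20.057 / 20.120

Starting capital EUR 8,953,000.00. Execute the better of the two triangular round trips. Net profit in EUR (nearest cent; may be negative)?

Net profit: EUR 109,171.88

Best loop EUR → ZAR → CNY → EUR:
EUR 8,953,000.00 × 20.057 (sell EUR at bid) = ZAR 179,570,321.00
ZAR 179,570,321.00 ÷ 2.9924 (buy CNY at ask) = CNY 60,008,795.95
CNY 60,008,795.95 ÷ 6.6219 (buy EUR at ask) = EUR 9,062,171.88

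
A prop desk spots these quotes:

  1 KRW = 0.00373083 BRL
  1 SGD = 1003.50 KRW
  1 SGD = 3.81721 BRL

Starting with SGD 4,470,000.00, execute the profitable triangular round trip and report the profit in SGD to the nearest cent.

Profit: SGD 87,542.62

Profitable loop is SGD → BRL → KRW → SGD:
SGD 4,470,000.00 × 3.81721 = BRL 17,062,928.70
BRL 17,062,928.70 ÷ 0.00373083 = KRW 4,573,494,021
KRW 4,573,494,021 ÷ 1003.50 = SGD 4,557,542.62
Profit = SGD 4,557,542.62 − SGD 4,470,000.00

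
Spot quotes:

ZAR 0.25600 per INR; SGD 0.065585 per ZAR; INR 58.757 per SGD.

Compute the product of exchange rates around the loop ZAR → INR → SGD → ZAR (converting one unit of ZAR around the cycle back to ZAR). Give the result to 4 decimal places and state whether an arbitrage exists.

1.0137 (arbitrage exists)

Around ZAR → INR → SGD → ZAR: 1 ÷ 0.25600 ÷ 58.757 ÷ 0.065585 = 1.013668
Product > 1; profitable direction is ZAR → INR → SGD → ZAR.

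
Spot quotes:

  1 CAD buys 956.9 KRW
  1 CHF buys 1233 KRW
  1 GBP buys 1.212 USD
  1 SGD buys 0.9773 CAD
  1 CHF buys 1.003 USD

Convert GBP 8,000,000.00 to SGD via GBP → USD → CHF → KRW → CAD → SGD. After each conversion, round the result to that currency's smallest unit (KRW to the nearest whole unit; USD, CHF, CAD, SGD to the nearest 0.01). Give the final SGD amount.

GBP 8,000,000.00 × 1.212 = USD 9,696,000.00
USD 9,696,000.00 ÷ 1.003 = CHF 9,666,999.00
CHF 9,666,999.00 × 1233 = KRW 11,919,409,767
KRW 11,919,409,767 ÷ 956.9 = CAD 12,456,275.23
CAD 12,456,275.23 ÷ 0.9773 = SGD 12,745,600.36

SGD 12,745,600.36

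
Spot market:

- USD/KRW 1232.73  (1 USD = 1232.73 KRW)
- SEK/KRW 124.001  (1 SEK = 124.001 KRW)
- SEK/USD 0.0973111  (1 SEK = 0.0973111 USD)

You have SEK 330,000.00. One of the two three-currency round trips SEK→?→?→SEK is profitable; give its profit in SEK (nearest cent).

Profit: SEK 11,121.25

Profitable loop is SEK → KRW → USD → SEK:
SEK 330,000.00 × 124.001 = KRW 40,920,330
KRW 40,920,330 ÷ 1232.73 = USD 33,194.88
USD 33,194.88 ÷ 0.0973111 = SEK 341,121.25
Profit = SEK 341,121.25 − SEK 330,000.00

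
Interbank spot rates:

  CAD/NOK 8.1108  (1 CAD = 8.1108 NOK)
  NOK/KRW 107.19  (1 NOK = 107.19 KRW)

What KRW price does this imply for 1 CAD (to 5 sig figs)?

1 CAD × 8.1108 = 8.1108 NOK
8.1108 NOK × 107.19 = 869.397 KRW

CAD/KRW = 869.40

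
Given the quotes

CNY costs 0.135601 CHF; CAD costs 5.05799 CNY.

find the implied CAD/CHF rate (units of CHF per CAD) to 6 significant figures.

1 CAD × 5.05799 = 5.05799 CNY
5.05799 CNY × 0.135601 = 0.685869 CHF

CAD/CHF = 0.685869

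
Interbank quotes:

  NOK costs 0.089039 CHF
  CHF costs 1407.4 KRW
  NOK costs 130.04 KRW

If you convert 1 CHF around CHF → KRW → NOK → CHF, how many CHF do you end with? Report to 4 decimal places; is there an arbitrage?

0.9637 (arbitrage exists)

Around CHF → KRW → NOK → CHF: 1 × 1407.4 ÷ 130.04 × 0.089039 = 0.963653
Product < 1; profitable direction is CHF → NOK → KRW → CHF.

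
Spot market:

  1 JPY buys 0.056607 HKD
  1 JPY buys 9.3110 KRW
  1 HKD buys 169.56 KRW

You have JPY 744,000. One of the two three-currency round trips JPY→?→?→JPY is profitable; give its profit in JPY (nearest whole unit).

Profit: JPY 22,955

Profitable loop is JPY → HKD → KRW → JPY:
JPY 744,000 × 0.056607 = HKD 42,115.61
HKD 42,115.61 × 169.56 = KRW 7,141,122
KRW 7,141,122 ÷ 9.3110 = JPY 766,955
Profit = JPY 766,955 − JPY 744,000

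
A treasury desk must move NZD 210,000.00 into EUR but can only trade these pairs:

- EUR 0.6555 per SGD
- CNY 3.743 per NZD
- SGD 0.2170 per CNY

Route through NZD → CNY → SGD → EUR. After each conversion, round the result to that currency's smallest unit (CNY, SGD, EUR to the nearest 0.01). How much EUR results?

EUR 111,807.66

NZD 210,000.00 × 3.743 = CNY 786,030.00
CNY 786,030.00 × 0.2170 = SGD 170,568.51
SGD 170,568.51 × 0.6555 = EUR 111,807.66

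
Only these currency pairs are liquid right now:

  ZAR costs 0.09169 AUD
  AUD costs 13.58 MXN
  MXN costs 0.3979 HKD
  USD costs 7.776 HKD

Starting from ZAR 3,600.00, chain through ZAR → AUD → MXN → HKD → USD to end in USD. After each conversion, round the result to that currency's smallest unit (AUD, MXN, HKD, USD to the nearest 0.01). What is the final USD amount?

USD 229.37

ZAR 3,600.00 × 0.09169 = AUD 330.08
AUD 330.08 × 13.58 = MXN 4,482.49
MXN 4,482.49 × 0.3979 = HKD 1,783.58
HKD 1,783.58 ÷ 7.776 = USD 229.37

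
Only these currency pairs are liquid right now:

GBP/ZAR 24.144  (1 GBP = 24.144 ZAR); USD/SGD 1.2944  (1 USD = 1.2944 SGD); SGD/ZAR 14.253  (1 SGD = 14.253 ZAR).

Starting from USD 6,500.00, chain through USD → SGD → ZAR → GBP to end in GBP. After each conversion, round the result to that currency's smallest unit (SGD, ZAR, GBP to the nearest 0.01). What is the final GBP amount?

USD 6,500.00 × 1.2944 = SGD 8,413.60
SGD 8,413.60 × 14.253 = ZAR 119,919.04
ZAR 119,919.04 ÷ 24.144 = GBP 4,966.83

GBP 4,966.83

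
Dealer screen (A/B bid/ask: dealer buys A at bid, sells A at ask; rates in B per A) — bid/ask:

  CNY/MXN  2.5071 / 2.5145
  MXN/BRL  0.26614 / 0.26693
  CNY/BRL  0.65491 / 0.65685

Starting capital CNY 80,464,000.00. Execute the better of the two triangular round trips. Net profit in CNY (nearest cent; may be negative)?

Best loop CNY → MXN → BRL → CNY:
CNY 80,464,000.00 × 2.5071 (sell CNY at bid) = MXN 201,731,294.40
MXN 201,731,294.40 × 0.26614 (sell MXN at bid) = BRL 53,688,766.69
BRL 53,688,766.69 ÷ 0.65685 (buy CNY at ask) = CNY 81,736,723.29

Net profit: CNY 1,272,723.29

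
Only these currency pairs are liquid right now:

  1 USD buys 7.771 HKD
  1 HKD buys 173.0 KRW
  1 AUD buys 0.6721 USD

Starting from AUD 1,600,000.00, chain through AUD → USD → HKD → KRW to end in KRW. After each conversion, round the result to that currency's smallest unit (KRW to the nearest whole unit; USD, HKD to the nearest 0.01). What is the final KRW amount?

AUD 1,600,000.00 × 0.6721 = USD 1,075,360.00
USD 1,075,360.00 × 7.771 = HKD 8,356,622.56
HKD 8,356,622.56 × 173.0 = KRW 1,445,695,703

KRW 1,445,695,703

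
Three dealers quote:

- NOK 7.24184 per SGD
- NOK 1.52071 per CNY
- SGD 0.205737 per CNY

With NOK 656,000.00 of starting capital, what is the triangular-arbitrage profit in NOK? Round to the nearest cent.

Profitable loop is NOK → SGD → CNY → NOK:
NOK 656,000.00 ÷ 7.24184 = SGD 90,584.71
SGD 90,584.71 ÷ 0.205737 = CNY 440,293.74
CNY 440,293.74 × 1.52071 = NOK 669,559.09
Profit = NOK 669,559.09 − NOK 656,000.00

Profit: NOK 13,559.09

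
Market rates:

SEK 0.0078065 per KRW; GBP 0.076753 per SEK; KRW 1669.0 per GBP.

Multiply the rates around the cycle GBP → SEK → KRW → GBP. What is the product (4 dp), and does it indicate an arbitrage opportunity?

1.0000 (no arbitrage)

Around GBP → SEK → KRW → GBP: 1 ÷ 0.076753 ÷ 0.0078065 ÷ 1669.0 = 0.999981
Product ≈ 1 (deviation 0.002%, within rounding noise).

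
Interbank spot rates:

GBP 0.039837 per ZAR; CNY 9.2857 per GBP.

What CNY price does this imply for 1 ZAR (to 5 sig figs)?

1 ZAR × 0.039837 = 0.039837 GBP
0.039837 GBP × 9.2857 = 0.369914 CNY

ZAR/CNY = 0.36991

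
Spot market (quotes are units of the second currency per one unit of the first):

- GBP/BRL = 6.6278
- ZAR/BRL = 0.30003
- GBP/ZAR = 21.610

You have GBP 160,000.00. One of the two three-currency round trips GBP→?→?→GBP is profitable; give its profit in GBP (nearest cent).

Profitable loop is GBP → BRL → ZAR → GBP:
GBP 160,000.00 × 6.6278 = BRL 1,060,448.00
BRL 1,060,448.00 ÷ 0.30003 = ZAR 3,534,473.22
ZAR 3,534,473.22 ÷ 21.610 = GBP 163,557.30
Profit = GBP 163,557.30 − GBP 160,000.00

Profit: GBP 3,557.30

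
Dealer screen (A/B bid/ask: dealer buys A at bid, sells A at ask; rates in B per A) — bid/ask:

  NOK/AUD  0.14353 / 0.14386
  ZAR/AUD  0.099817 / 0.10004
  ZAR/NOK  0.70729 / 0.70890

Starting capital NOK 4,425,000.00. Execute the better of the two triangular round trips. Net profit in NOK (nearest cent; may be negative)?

Best loop NOK → AUD → ZAR → NOK:
NOK 4,425,000.00 × 0.14353 (sell NOK at bid) = AUD 635,120.25
AUD 635,120.25 ÷ 0.10004 (buy ZAR at ask) = ZAR 6,348,663.03
ZAR 6,348,663.03 × 0.70729 (sell ZAR at bid) = NOK 4,490,345.88

Net profit: NOK 65,345.88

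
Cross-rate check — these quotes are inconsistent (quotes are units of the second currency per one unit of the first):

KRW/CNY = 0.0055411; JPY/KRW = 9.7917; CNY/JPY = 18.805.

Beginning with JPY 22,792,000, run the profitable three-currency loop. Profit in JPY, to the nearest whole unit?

Profit: JPY 462,653

Profitable loop is JPY → KRW → CNY → JPY:
JPY 22,792,000 × 9.7917 = KRW 223,172,426
KRW 223,172,426 × 0.0055411 = CNY 1,236,620.73
CNY 1,236,620.73 × 18.805 = JPY 23,254,653
Profit = JPY 23,254,653 − JPY 22,792,000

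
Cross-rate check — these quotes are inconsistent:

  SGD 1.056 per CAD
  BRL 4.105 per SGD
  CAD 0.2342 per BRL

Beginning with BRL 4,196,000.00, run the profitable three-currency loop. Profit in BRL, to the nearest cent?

Profit: BRL 63,900.45

Profitable loop is BRL → CAD → SGD → BRL:
BRL 4,196,000.00 × 0.2342 = CAD 982,703.20
CAD 982,703.20 × 1.056 = SGD 1,037,734.58
SGD 1,037,734.58 × 4.105 = BRL 4,259,900.45
Profit = BRL 4,259,900.45 − BRL 4,196,000.00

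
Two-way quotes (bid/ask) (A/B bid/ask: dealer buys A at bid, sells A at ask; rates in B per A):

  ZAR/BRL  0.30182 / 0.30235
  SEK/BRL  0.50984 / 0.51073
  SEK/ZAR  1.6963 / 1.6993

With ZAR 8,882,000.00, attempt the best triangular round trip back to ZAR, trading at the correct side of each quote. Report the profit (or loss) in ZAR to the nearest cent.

Best loop ZAR → BRL → SEK → ZAR:
ZAR 8,882,000.00 × 0.30182 (sell ZAR at bid) = BRL 2,680,765.24
BRL 2,680,765.24 ÷ 0.51073 (buy SEK at ask) = SEK 5,248,889.32
SEK 5,248,889.32 × 1.6963 (sell SEK at bid) = ZAR 8,903,690.95

Net profit: ZAR 21,690.95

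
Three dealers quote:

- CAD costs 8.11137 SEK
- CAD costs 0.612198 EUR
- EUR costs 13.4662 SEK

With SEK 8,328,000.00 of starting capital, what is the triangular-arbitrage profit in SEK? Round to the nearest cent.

Profit: SEK 136,152.34

Profitable loop is SEK → CAD → EUR → SEK:
SEK 8,328,000.00 ÷ 8.11137 = CAD 1,026,706.96
CAD 1,026,706.96 × 0.612198 = EUR 628,547.94
EUR 628,547.94 × 13.4662 = SEK 8,464,152.34
Profit = SEK 8,464,152.34 − SEK 8,328,000.00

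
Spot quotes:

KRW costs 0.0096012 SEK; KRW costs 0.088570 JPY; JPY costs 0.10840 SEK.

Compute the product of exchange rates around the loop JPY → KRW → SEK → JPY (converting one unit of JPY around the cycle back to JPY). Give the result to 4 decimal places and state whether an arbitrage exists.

Around JPY → KRW → SEK → JPY: 1 ÷ 0.088570 × 0.0096012 ÷ 0.10840 = 1.000022
Product ≈ 1 (deviation 0.002%, within rounding noise).

1.0000 (no arbitrage)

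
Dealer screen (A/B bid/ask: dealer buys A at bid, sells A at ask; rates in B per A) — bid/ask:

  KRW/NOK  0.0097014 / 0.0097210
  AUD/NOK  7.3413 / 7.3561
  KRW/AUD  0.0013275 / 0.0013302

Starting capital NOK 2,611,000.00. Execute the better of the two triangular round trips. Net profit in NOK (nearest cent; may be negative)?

Net profit: NOK 6,600.89

Best loop NOK → KRW → AUD → NOK:
NOK 2,611,000.00 ÷ 0.0097210 (buy KRW at ask) = KRW 268,593,766
KRW 268,593,766 × 0.0013275 (sell KRW at bid) = AUD 356,558.22
AUD 356,558.22 × 7.3413 (sell AUD at bid) = NOK 2,617,600.89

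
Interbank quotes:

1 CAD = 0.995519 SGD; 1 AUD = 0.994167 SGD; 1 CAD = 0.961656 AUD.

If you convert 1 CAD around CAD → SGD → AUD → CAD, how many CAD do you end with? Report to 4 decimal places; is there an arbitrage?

1.0413 (arbitrage exists)

Around CAD → SGD → AUD → CAD: 1 × 0.995519 ÷ 0.994167 ÷ 0.961656 = 1.041287
Product > 1; profitable direction is CAD → SGD → AUD → CAD.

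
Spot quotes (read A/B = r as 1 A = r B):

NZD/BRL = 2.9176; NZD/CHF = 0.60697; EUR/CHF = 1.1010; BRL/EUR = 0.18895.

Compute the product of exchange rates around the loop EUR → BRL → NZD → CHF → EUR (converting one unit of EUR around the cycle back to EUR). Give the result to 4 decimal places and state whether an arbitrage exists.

Around EUR → BRL → NZD → CHF → EUR: 1 ÷ 0.18895 ÷ 2.9176 × 0.60697 ÷ 1.1010 = 1.000017
Product ≈ 1 (deviation 0.002%, within rounding noise).

1.0000 (no arbitrage)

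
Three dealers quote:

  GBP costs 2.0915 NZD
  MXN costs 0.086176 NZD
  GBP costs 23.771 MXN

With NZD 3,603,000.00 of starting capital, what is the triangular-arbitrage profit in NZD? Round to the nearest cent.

Profit: NZD 75,648.96

Profitable loop is NZD → MXN → GBP → NZD:
NZD 3,603,000.00 ÷ 0.086176 = MXN 41,809,784.63
MXN 41,809,784.63 ÷ 23.771 = GBP 1,758,856.78
GBP 1,758,856.78 × 2.0915 = NZD 3,678,648.96
Profit = NZD 3,678,648.96 − NZD 3,603,000.00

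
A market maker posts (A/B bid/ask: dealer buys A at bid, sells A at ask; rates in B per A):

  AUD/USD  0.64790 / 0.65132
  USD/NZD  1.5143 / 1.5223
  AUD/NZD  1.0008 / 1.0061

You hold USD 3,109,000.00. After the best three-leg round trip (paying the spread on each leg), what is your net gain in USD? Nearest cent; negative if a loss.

Best loop USD → AUD → NZD → USD:
USD 3,109,000.00 ÷ 0.65132 (buy AUD at ask) = AUD 4,773,383.28
AUD 4,773,383.28 × 1.0008 (sell AUD at bid) = NZD 4,777,201.99
NZD 4,777,201.99 ÷ 1.5223 (buy USD at ask) = USD 3,138,147.53

Net profit: USD 29,147.53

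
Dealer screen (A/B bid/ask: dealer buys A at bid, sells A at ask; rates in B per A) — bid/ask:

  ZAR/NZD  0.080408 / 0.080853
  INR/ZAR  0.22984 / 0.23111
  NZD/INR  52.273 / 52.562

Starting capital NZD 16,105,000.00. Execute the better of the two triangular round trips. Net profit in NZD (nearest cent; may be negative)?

Net profit: NZD 292,361.48

Best loop NZD → ZAR → INR → NZD:
NZD 16,105,000.00 ÷ 0.080853 (buy ZAR at ask) = ZAR 199,188,651.01
ZAR 199,188,651.01 ÷ 0.23111 (buy INR at ask) = INR 861,878,114.36
INR 861,878,114.36 ÷ 52.562 (buy NZD at ask) = NZD 16,397,361.48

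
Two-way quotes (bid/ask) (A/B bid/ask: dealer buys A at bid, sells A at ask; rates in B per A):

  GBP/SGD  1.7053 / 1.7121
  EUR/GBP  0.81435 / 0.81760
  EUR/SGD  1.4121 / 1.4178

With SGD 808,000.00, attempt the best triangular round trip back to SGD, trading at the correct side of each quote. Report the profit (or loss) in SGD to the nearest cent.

Best loop SGD → GBP → EUR → SGD:
SGD 808,000.00 ÷ 1.7121 (buy GBP at ask) = GBP 471,935.05
GBP 471,935.05 ÷ 0.81760 (buy EUR at ask) = EUR 577,219.97
EUR 577,219.97 × 1.4121 (sell EUR at bid) = SGD 815,092.32

Net profit: SGD 7,092.32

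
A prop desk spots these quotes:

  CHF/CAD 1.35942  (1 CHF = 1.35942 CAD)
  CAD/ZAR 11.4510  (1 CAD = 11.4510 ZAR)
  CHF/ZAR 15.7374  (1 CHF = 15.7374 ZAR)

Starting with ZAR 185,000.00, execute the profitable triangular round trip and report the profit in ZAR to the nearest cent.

Profit: ZAR 2,028.44

Profitable loop is ZAR → CAD → CHF → ZAR:
ZAR 185,000.00 ÷ 11.4510 = CAD 16,155.79
CAD 16,155.79 ÷ 1.35942 = CHF 11,884.33
CHF 11,884.33 × 15.7374 = ZAR 187,028.44
Profit = ZAR 187,028.44 − ZAR 185,000.00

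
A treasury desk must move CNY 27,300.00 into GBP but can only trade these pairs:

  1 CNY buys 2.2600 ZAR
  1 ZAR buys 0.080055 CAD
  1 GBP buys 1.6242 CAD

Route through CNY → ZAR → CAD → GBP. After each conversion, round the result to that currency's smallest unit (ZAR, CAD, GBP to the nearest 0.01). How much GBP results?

GBP 3,041.02

CNY 27,300.00 × 2.2600 = ZAR 61,698.00
ZAR 61,698.00 × 0.080055 = CAD 4,939.23
CAD 4,939.23 ÷ 1.6242 = GBP 3,041.02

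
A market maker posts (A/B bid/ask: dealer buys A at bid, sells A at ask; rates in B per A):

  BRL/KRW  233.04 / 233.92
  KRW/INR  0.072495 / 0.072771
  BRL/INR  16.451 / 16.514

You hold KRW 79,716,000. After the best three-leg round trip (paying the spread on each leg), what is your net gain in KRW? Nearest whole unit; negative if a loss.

Best loop KRW → INR → BRL → KRW:
KRW 79,716,000 × 0.072495 (sell KRW at bid) = INR 5,779,011.42
INR 5,779,011.42 ÷ 16.514 (buy BRL at ask) = BRL 349,946.19
BRL 349,946.19 × 233.04 (sell BRL at bid) = KRW 81,551,461

Net profit: KRW 1,835,461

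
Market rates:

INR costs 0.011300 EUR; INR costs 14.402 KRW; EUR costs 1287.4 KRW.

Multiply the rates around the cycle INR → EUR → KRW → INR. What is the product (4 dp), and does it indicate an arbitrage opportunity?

1.0101 (arbitrage exists)

Around INR → EUR → KRW → INR: 1 × 0.011300 × 1287.4 ÷ 14.402 = 1.010111
Product > 1; profitable direction is INR → EUR → KRW → INR.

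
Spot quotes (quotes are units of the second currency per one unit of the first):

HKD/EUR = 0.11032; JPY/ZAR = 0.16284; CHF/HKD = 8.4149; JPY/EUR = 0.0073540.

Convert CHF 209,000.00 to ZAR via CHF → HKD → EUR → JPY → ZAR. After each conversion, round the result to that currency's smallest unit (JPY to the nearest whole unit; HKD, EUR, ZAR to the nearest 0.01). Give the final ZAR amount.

ZAR 4,296,224.49

CHF 209,000.00 × 8.4149 = HKD 1,758,714.10
HKD 1,758,714.10 × 0.11032 = EUR 194,021.34
EUR 194,021.34 ÷ 0.0073540 = JPY 26,383,103
JPY 26,383,103 × 0.16284 = ZAR 4,296,224.49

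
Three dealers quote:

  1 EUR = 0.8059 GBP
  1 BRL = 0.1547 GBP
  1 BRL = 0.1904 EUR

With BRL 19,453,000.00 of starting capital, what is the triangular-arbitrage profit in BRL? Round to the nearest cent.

Profit: BRL 159,312.32

Profitable loop is BRL → GBP → EUR → BRL:
BRL 19,453,000.00 × 0.1547 = GBP 3,009,379.10
GBP 3,009,379.10 ÷ 0.8059 = EUR 3,734,184.27
EUR 3,734,184.27 ÷ 0.1904 = BRL 19,612,312.32
Profit = BRL 19,612,312.32 − BRL 19,453,000.00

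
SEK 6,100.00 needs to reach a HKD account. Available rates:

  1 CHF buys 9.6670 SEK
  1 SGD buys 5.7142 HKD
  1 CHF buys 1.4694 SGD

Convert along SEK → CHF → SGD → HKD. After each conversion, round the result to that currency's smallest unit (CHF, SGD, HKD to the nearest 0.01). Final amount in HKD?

SEK 6,100.00 ÷ 9.6670 = CHF 631.01
CHF 631.01 × 1.4694 = SGD 927.21
SGD 927.21 × 5.7142 = HKD 5,298.26

HKD 5,298.26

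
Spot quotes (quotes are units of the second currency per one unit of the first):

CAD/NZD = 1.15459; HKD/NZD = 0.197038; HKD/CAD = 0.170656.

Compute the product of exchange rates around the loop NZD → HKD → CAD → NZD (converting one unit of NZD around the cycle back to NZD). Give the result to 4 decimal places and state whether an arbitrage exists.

Around NZD → HKD → CAD → NZD: 1 ÷ 0.197038 × 0.170656 × 1.15459 = 0.999999
Product ≈ 1 (deviation 0.000%, within rounding noise).

1.0000 (no arbitrage)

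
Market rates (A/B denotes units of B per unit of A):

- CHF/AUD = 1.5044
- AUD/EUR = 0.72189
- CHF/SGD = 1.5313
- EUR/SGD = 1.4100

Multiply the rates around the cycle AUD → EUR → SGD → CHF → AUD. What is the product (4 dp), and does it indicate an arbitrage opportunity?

Around AUD → EUR → SGD → CHF → AUD: 1 × 0.72189 × 1.4100 ÷ 1.5313 × 1.5044 = 0.999984
Product ≈ 1 (deviation 0.002%, within rounding noise).

1.0000 (no arbitrage)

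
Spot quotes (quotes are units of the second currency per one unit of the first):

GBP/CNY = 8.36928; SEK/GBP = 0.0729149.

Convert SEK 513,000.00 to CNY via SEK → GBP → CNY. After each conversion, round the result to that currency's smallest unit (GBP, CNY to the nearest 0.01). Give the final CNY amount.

SEK 513,000.00 × 0.0729149 = GBP 37,405.34
GBP 37,405.34 × 8.36928 = CNY 313,055.76

CNY 313,055.76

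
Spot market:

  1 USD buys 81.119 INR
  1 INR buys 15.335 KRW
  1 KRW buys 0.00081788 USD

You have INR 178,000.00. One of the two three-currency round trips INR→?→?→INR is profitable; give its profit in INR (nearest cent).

Profit: INR 3,098.96

Profitable loop is INR → KRW → USD → INR:
INR 178,000.00 × 15.335 = KRW 2,729,630
KRW 2,729,630 × 0.00081788 = USD 2,232.51
USD 2,232.51 × 81.119 = INR 181,098.96
Profit = INR 181,098.96 − INR 178,000.00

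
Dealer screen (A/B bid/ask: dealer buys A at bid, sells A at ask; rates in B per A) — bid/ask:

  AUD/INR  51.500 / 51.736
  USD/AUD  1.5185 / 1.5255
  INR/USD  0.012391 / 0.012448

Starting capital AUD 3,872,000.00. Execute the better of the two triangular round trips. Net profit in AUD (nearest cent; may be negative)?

Best loop AUD → USD → INR → AUD:
AUD 3,872,000.00 ÷ 1.5255 (buy USD at ask) = USD 2,538,184.20
USD 2,538,184.20 ÷ 0.012448 (buy INR at ask) = INR 203,902,972.52
INR 203,902,972.52 ÷ 51.736 (buy AUD at ask) = AUD 3,941,220.28

Net profit: AUD 69,220.28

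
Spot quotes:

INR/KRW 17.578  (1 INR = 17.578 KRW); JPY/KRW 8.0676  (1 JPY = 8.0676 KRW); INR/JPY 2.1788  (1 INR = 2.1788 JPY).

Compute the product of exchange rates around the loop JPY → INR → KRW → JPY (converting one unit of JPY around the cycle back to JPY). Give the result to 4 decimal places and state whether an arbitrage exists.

1.0000 (no arbitrage)

Around JPY → INR → KRW → JPY: 1 ÷ 2.1788 × 17.578 ÷ 8.0676 = 1.000018
Product ≈ 1 (deviation 0.002%, within rounding noise).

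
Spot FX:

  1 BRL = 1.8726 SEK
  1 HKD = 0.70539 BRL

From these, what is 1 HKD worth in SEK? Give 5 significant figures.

1 HKD × 0.70539 = 0.70539 BRL
0.70539 BRL × 1.8726 = 1.32091 SEK

HKD/SEK = 1.3209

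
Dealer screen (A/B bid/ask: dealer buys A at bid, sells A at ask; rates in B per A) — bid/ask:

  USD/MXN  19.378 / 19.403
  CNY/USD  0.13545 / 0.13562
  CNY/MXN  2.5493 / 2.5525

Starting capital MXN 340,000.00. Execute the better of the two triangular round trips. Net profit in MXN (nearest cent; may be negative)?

Best loop MXN → CNY → USD → MXN:
MXN 340,000.00 ÷ 2.5525 (buy CNY at ask) = CNY 133,202.74
CNY 133,202.74 × 0.13545 (sell CNY at bid) = USD 18,042.31
USD 18,042.31 × 19.378 (sell USD at bid) = MXN 349,623.91

Net profit: MXN 9,623.91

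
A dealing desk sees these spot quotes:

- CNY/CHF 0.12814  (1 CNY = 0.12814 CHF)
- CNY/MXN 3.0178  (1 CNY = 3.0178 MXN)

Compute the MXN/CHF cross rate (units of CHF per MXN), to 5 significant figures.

1 MXN ÷ 3.0178 = 0.331367 CNY
0.331367 CNY × 0.12814 = 0.0424614 CHF

MXN/CHF = 0.042461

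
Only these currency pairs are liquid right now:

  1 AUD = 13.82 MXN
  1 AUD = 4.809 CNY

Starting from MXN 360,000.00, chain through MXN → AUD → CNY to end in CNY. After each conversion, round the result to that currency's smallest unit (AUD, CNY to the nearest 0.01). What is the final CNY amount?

CNY 125,270.60

MXN 360,000.00 ÷ 13.82 = AUD 26,049.20
AUD 26,049.20 × 4.809 = CNY 125,270.60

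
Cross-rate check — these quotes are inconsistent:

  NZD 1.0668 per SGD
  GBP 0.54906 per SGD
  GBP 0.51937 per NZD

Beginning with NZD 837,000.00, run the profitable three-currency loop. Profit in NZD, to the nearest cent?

Profitable loop is NZD → GBP → SGD → NZD:
NZD 837,000.00 × 0.51937 = GBP 434,712.69
GBP 434,712.69 ÷ 0.54906 = SGD 791,739.86
SGD 791,739.86 × 1.0668 = NZD 844,628.09
Profit = NZD 844,628.09 − NZD 837,000.00

Profit: NZD 7,628.09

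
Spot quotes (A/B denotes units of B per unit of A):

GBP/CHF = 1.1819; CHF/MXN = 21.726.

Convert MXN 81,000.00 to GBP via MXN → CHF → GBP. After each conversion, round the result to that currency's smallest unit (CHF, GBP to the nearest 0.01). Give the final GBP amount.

GBP 3,154.45

MXN 81,000.00 ÷ 21.726 = CHF 3,728.25
CHF 3,728.25 ÷ 1.1819 = GBP 3,154.45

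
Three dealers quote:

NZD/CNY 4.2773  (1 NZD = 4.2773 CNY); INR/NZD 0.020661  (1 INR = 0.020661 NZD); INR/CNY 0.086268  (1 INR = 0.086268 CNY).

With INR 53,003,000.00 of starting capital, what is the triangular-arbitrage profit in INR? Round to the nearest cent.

Profit: INR 1,293,491.99

Profitable loop is INR → NZD → CNY → INR:
INR 53,003,000.00 × 0.020661 = NZD 1,095,094.98
NZD 1,095,094.98 × 4.2773 = CNY 4,684,049.77
CNY 4,684,049.77 ÷ 0.086268 = INR 54,296,491.99
Profit = INR 54,296,491.99 − INR 53,003,000.00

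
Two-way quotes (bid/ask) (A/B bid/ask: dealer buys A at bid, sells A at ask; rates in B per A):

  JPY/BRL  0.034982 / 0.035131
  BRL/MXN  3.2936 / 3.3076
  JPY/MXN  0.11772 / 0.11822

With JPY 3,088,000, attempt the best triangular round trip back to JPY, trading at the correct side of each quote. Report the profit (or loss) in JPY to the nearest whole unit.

Net profit: JPY 40,413

Best loop JPY → MXN → BRL → JPY:
JPY 3,088,000 × 0.11772 (sell JPY at bid) = MXN 363,519.36
MXN 363,519.36 ÷ 3.3076 (buy BRL at ask) = BRL 109,904.27
BRL 109,904.27 ÷ 0.035131 (buy JPY at ask) = JPY 3,128,413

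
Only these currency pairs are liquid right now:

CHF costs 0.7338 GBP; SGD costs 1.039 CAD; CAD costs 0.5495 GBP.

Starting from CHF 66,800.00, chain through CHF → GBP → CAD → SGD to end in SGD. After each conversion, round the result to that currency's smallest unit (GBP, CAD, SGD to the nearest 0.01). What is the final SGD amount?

CHF 66,800.00 × 0.7338 = GBP 49,017.84
GBP 49,017.84 ÷ 0.5495 = CAD 89,204.44
CAD 89,204.44 ÷ 1.039 = SGD 85,856.05

SGD 85,856.05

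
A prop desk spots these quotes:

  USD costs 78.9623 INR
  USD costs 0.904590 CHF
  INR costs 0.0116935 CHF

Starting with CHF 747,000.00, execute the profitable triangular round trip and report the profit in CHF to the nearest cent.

Profit: CHF 15,488.20

Profitable loop is CHF → USD → INR → CHF:
CHF 747,000.00 ÷ 0.904590 = USD 825,788.48
USD 825,788.48 × 78.9623 = INR 65,206,157.60
INR 65,206,157.60 × 0.0116935 = CHF 762,488.20
Profit = CHF 762,488.20 − CHF 747,000.00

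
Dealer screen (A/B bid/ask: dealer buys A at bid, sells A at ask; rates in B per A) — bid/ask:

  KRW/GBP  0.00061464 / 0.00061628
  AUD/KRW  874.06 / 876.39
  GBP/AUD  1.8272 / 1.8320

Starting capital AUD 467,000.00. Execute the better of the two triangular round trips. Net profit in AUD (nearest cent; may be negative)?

Best loop AUD → GBP → KRW → AUD:
AUD 467,000.00 ÷ 1.8320 (buy GBP at ask) = GBP 254,912.66
GBP 254,912.66 ÷ 0.00061628 (buy KRW at ask) = KRW 413,631,245
KRW 413,631,245 ÷ 876.39 (buy AUD at ask) = AUD 471,971.66

Net profit: AUD 4,971.66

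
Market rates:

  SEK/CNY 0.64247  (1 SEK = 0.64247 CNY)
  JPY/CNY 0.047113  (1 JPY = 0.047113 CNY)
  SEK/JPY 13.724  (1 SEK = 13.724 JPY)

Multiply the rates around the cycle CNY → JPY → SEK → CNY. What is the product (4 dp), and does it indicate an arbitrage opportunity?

Around CNY → JPY → SEK → CNY: 1 ÷ 0.047113 ÷ 13.724 × 0.64247 = 0.993645
Product < 1; profitable direction is CNY → SEK → JPY → CNY.

0.9936 (arbitrage exists)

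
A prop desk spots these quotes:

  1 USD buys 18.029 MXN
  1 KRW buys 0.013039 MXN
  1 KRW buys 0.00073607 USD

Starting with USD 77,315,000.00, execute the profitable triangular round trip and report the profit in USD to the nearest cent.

Profitable loop is USD → MXN → KRW → USD:
USD 77,315,000.00 × 18.029 = MXN 1,393,912,135.00
MXN 1,393,912,135.00 ÷ 0.013039 = KRW 106,903,300,483
KRW 106,903,300,483 × 0.00073607 = USD 78,688,312.39
Profit = USD 78,688,312.39 − USD 77,315,000.00

Profit: USD 1,373,312.39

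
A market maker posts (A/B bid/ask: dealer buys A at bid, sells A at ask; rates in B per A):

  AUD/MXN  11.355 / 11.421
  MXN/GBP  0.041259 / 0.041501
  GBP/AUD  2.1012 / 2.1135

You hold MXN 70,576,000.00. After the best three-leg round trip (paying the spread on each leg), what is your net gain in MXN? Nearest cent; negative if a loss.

Net result: MXN -124,199.73 (no profitable arbitrage after spreads)

Best loop MXN → AUD → GBP → MXN:
MXN 70,576,000.00 ÷ 11.421 (buy AUD at ask) = AUD 6,179,493.91
AUD 6,179,493.91 ÷ 2.1135 (buy GBP at ask) = GBP 2,923,820.16
GBP 2,923,820.16 ÷ 0.041501 (buy MXN at ask) = MXN 70,451,800.27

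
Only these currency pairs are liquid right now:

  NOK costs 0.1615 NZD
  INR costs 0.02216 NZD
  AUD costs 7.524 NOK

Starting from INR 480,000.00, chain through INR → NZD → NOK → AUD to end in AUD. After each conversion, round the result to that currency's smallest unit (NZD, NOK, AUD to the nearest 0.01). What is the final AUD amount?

AUD 8,753.66

INR 480,000.00 × 0.02216 = NZD 10,636.80
NZD 10,636.80 ÷ 0.1615 = NOK 65,862.54
NOK 65,862.54 ÷ 7.524 = AUD 8,753.66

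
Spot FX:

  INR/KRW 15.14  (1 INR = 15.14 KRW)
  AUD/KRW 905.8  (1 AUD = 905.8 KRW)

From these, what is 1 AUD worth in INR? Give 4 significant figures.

AUD/INR = 59.83

1 AUD × 905.8 = 905.8 KRW
905.8 KRW ÷ 15.14 = 59.8283 INR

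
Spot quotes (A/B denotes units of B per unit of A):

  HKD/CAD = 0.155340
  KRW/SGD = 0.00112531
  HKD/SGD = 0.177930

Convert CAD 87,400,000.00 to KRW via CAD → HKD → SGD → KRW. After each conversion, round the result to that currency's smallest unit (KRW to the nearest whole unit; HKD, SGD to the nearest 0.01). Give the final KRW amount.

CAD 87,400,000.00 ÷ 0.155340 = HKD 562,636,796.70
HKD 562,636,796.70 × 0.177930 = SGD 100,109,965.24
SGD 100,109,965.24 ÷ 0.00112531 = KRW 88,962,121,762

KRW 88,962,121,762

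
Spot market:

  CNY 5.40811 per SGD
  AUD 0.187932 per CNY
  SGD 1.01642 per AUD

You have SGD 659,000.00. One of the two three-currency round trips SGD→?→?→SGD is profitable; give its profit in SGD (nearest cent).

Profitable loop is SGD → CNY → AUD → SGD:
SGD 659,000.00 × 5.40811 = CNY 3,563,944.49
CNY 3,563,944.49 × 0.187932 = AUD 669,779.22
AUD 669,779.22 × 1.01642 = SGD 680,776.99
Profit = SGD 680,776.99 − SGD 659,000.00

Profit: SGD 21,776.99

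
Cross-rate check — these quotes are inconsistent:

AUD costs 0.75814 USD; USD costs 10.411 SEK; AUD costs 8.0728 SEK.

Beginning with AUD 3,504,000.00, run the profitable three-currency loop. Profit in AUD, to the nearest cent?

Profit: AUD 79,822.02

Profitable loop is AUD → SEK → USD → AUD:
AUD 3,504,000.00 × 8.0728 = SEK 28,287,091.20
SEK 28,287,091.20 ÷ 10.411 = USD 2,717,038.82
USD 2,717,038.82 ÷ 0.75814 = AUD 3,583,822.02
Profit = AUD 3,583,822.02 − AUD 3,504,000.00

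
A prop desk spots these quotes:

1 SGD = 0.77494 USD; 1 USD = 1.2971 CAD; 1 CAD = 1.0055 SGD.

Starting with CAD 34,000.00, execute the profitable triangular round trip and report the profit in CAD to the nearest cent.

Profit: CAD 363.91

Profitable loop is CAD → SGD → USD → CAD:
CAD 34,000.00 × 1.0055 = SGD 34,187.00
SGD 34,187.00 × 0.77494 = USD 26,492.87
USD 26,492.87 × 1.2971 = CAD 34,363.91
Profit = CAD 34,363.91 − CAD 34,000.00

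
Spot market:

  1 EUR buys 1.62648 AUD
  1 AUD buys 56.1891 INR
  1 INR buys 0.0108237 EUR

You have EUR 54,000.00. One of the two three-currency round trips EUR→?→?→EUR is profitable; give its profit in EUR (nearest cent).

Profitable loop is EUR → INR → AUD → EUR:
EUR 54,000.00 ÷ 0.0108237 = INR 4,989,051.80
INR 4,989,051.80 ÷ 56.1891 = AUD 88,790.38
AUD 88,790.38 ÷ 1.62648 = EUR 54,590.52
Profit = EUR 54,590.52 − EUR 54,000.00

Profit: EUR 590.52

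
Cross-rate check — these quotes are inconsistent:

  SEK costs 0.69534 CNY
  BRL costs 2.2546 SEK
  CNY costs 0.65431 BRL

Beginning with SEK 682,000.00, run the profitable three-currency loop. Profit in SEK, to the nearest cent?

Profitable loop is SEK → CNY → BRL → SEK:
SEK 682,000.00 × 0.69534 = CNY 474,221.88
CNY 474,221.88 × 0.65431 = BRL 310,288.12
BRL 310,288.12 × 2.2546 = SEK 699,575.59
Profit = SEK 699,575.59 − SEK 682,000.00

Profit: SEK 17,575.59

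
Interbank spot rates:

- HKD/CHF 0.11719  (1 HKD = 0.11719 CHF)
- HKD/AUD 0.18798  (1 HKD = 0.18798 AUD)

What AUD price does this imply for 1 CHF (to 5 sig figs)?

CHF/AUD = 1.6041

1 CHF ÷ 0.11719 = 8.53315 HKD
8.53315 HKD × 0.18798 = 1.60406 AUD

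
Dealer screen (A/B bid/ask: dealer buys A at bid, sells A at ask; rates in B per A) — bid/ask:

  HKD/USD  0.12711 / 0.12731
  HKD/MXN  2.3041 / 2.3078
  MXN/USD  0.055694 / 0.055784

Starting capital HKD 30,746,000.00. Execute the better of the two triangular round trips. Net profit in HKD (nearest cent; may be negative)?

Net profit: HKD 245,017.77

Best loop HKD → MXN → USD → HKD:
HKD 30,746,000.00 × 2.3041 (sell HKD at bid) = MXN 70,841,858.60
MXN 70,841,858.60 × 0.055694 (sell MXN at bid) = USD 3,945,466.47
USD 3,945,466.47 ÷ 0.12731 (buy HKD at ask) = HKD 30,991,017.77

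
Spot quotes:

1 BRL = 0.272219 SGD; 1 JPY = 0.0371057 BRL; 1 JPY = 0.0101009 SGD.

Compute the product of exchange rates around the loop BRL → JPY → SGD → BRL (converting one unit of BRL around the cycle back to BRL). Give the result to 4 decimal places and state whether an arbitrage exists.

Around BRL → JPY → SGD → BRL: 1 ÷ 0.0371057 × 0.0101009 ÷ 0.272219 = 1.000002
Product ≈ 1 (deviation 0.000%, within rounding noise).

1.0000 (no arbitrage)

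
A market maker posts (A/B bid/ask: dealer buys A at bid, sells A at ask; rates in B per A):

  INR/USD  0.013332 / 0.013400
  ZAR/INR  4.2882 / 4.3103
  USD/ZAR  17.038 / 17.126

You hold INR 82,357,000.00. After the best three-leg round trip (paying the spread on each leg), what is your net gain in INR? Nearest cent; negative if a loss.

Net profit: INR 902,209.24

Best loop INR → ZAR → USD → INR:
INR 82,357,000.00 ÷ 4.3103 (buy ZAR at ask) = ZAR 19,107,022.71
ZAR 19,107,022.71 ÷ 17.126 (buy USD at ask) = USD 1,115,673.40
USD 1,115,673.40 ÷ 0.013400 (buy INR at ask) = INR 83,259,209.24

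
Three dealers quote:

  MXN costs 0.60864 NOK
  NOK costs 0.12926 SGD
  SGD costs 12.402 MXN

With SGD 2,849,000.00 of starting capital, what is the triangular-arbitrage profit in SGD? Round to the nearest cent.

Profitable loop is SGD → NOK → MXN → SGD:
SGD 2,849,000.00 ÷ 0.12926 = NOK 22,040,847.90
NOK 22,040,847.90 ÷ 0.60864 = MXN 36,213,275.34
MXN 36,213,275.34 ÷ 12.402 = SGD 2,919,954.47
Profit = SGD 2,919,954.47 − SGD 2,849,000.00

Profit: SGD 70,954.47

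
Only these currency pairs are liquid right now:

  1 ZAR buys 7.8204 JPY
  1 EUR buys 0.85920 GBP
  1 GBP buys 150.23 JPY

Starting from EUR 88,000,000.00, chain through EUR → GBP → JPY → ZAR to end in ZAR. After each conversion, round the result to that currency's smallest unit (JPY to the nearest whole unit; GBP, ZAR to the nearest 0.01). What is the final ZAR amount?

EUR 88,000,000.00 × 0.85920 = GBP 75,609,600.00
GBP 75,609,600.00 × 150.23 = JPY 11,358,830,208
JPY 11,358,830,208 ÷ 7.8204 = ZAR 1,452,461,537.52

ZAR 1,452,461,537.52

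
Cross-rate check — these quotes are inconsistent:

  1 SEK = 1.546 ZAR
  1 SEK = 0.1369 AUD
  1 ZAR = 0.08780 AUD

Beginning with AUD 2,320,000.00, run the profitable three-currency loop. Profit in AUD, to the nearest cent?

Profit: AUD 19,846.82

Profitable loop is AUD → ZAR → SEK → AUD:
AUD 2,320,000.00 ÷ 0.08780 = ZAR 26,423,690.21
ZAR 26,423,690.21 ÷ 1.546 = SEK 17,091,649.55
SEK 17,091,649.55 × 0.1369 = AUD 2,339,846.82
Profit = AUD 2,339,846.82 − AUD 2,320,000.00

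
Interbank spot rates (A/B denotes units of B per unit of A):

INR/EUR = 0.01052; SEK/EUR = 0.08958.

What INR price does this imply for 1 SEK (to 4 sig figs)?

1 SEK × 0.08958 = 0.08958 EUR
0.08958 EUR ÷ 0.01052 = 8.51521 INR

SEK/INR = 8.515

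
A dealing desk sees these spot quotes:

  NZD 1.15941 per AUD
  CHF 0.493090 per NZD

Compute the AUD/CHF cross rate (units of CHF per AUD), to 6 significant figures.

1 AUD × 1.15941 = 1.15941 NZD
1.15941 NZD × 0.493090 = 0.571693 CHF

AUD/CHF = 0.571693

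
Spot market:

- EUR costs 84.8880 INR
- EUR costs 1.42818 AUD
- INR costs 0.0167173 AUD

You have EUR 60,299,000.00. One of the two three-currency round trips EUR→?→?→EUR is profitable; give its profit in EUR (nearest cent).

Profitable loop is EUR → AUD → INR → EUR:
EUR 60,299,000.00 × 1.42818 = AUD 86,117,825.82
AUD 86,117,825.82 ÷ 0.0167173 = INR 5,151,419,536.65
INR 5,151,419,536.65 ÷ 84.8880 = EUR 60,684,897.00
Profit = EUR 60,684,897.00 − EUR 60,299,000.00

Profit: EUR 385,897.00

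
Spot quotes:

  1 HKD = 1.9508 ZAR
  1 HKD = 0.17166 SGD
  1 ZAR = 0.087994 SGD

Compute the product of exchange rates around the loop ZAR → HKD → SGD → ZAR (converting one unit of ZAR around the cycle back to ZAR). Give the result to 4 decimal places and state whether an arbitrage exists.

1.0000 (no arbitrage)

Around ZAR → HKD → SGD → ZAR: 1 ÷ 1.9508 × 0.17166 ÷ 0.087994 = 1.000008
Product ≈ 1 (deviation 0.001%, within rounding noise).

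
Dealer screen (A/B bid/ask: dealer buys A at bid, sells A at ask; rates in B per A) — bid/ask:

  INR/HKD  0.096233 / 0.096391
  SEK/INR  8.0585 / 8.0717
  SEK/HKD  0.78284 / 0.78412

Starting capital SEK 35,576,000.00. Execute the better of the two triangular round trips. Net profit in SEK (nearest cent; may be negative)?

Best loop SEK → HKD → INR → SEK:
SEK 35,576,000.00 × 0.78284 (sell SEK at bid) = HKD 27,850,315.84
HKD 27,850,315.84 ÷ 0.096391 (buy INR at ask) = INR 288,930,666.14
INR 288,930,666.14 ÷ 8.0717 (buy SEK at ask) = SEK 35,795,515.96

Net profit: SEK 219,515.96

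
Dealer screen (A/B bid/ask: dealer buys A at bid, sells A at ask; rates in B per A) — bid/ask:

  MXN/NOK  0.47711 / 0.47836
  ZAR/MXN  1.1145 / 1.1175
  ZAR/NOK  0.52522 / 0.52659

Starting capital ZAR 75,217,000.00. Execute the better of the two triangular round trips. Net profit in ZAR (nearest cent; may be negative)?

Best loop ZAR → MXN → NOK → ZAR:
ZAR 75,217,000.00 × 1.1145 (sell ZAR at bid) = MXN 83,829,346.50
MXN 83,829,346.50 × 0.47711 (sell MXN at bid) = NOK 39,995,819.51
NOK 39,995,819.51 ÷ 0.52659 (buy ZAR at ask) = ZAR 75,952,485.82

Net profit: ZAR 735,485.82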